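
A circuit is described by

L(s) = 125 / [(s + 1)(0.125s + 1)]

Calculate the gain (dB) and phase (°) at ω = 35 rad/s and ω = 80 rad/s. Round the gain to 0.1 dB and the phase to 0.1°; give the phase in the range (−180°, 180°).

At ω = 35 rad/s:
pole (1 + j35·1) = 1 + j35 → |·| ≈ 35.014, ∠ ≈ 88.36°
pole (1 + j35·0.125) = 1 + j4.375 → |·| ≈ 4.4878, ∠ ≈ 77.12°
|L| = 125 · 1 / (35.014 · 4.4878) ≈ 0.79549
Gain = 20 log₁₀(0.79549) ≈ -1.99 dB
∠L = (0°) − (88.36° + 77.12°) = -165.48°

At ω = 80 rad/s:
pole (1 + j80·1) = 1 + j80 → |·| ≈ 80.006, ∠ ≈ 89.28°
pole (1 + j80·0.125) = 1 + j10 → |·| ≈ 10.05, ∠ ≈ 84.29°
|L| = 125 · 1 / (80.006 · 10.05) ≈ 0.15546
Gain = 20 log₁₀(0.15546) ≈ -16.17 dB
∠L = (0°) − (89.28° + 84.29°) = -173.57°

ω = 35: -2.0 dB, -165.5°; ω = 80: -16.2 dB, -173.6°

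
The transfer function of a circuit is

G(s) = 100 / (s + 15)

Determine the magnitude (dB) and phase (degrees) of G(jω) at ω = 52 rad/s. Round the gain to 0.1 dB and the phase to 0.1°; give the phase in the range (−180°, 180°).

5.3 dB, -73.9°

Substitute s = j52:
Numerator: 100 = 100 + j0
Denominator: (j52) + 15 = 15 + j52
|N| = √(100² + 0²) ≈ 100, ∠N ≈ 0.00°
|D| = √(15² + 52²) ≈ 54.12, ∠D ≈ 73.91°
|G| = 100 / 54.12 ≈ 1.8477
Gain = 20 log₁₀(1.8477) ≈ 5.33 dB
∠G = 0.00° − 73.91° = -73.91°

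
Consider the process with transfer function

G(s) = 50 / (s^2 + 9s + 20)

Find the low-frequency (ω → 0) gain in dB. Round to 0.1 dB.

8.0 dB

G(0) = 50 / 20 = 2.5
20 log₁₀(2.5) ≈ 7.96 dB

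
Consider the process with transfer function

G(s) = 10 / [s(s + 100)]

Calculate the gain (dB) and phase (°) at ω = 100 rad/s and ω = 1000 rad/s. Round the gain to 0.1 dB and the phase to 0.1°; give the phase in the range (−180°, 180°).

ω = 100: -63.0 dB, -135.0°; ω = 1000: -100.0 dB, -174.3°

At s = jω = j100:
pole (s+100): 100 + j100 → |·| = √(100²+100²) = √20000 ≈ 141.42, ∠ = arctan(100/100) ≈ 45.00°
pole at origin: |s| = 100, ∠ = 90.00° (in denominator)
|G| = 10 / 14142 ≈ 0.00070711
Gain = 20 log₁₀(0.00070711) ≈ -63.01 dB
∠G = 0.00° − 135.00° = -135.00°

At s = jω = j1000:
pole (s+100): 100 + j1000 → |·| = √(100²+1000²) = √1010000 ≈ 1005, ∠ = arctan(1000/100) ≈ 84.29°
pole at origin: |s| = 1000, ∠ = 90.00° (in denominator)
|G| = 10 / 1.005e+06 ≈ 9.9502e-06
Gain = 20 log₁₀(9.9502e-06) ≈ -100.04 dB
∠G = 0.00° − 174.29° = -174.29°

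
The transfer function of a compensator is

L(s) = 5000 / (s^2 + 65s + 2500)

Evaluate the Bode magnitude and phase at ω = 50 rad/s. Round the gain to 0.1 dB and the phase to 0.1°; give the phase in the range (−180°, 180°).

At s = jω = j50:
quadratic: (j50)² + 65·j50 + 2500 = 0 + j3250 → |·| ≈ 3250, ∠ ≈ 90.00°
|L| = 5000 / 3250 ≈ 1.5385
Gain = 20 log₁₀(1.5385) ≈ 3.74 dB
∠L = 0.00° − 90.00° = -90.00°

3.7 dB, -90.0°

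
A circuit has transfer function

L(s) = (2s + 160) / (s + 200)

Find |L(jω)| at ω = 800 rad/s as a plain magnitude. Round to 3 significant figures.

1.95

Substitute s = j800:
Numerator: 2(j800) + 160 = 160 + j1600
Denominator: (j800) + 200 = 200 + j800
|N| = √(160² + 1600²) ≈ 1608, ∠N ≈ 84.29°
|D| = √(200² + 800²) ≈ 824.62, ∠D ≈ 75.96°
|L| = 1608 / 824.62 ≈ 1.95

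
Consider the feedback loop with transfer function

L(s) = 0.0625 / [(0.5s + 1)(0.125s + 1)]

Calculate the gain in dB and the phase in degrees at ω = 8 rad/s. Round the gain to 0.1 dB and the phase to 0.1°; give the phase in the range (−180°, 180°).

At ω = 8 rad/s:
pole (1 + j8·0.5) = 1 + j4 → |·| ≈ 4.1231, ∠ ≈ 75.96°
pole (1 + j8·0.125) = 1 + j1 → |·| ≈ 1.4142, ∠ ≈ 45.00°
|L| = 0.0625 · 1 / (4.1231 · 1.4142) ≈ 0.010719
Gain = 20 log₁₀(0.010719) ≈ -39.40 dB
∠L = (0°) − (75.96° + 45.00°) = -120.96°

-39.4 dB, -121.0°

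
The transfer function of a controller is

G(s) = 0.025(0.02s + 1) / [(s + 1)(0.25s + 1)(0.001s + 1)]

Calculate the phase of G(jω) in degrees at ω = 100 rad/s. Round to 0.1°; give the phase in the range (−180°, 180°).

At ω = 100 rad/s:
zero (1 + j100·0.02) = 1 + j2 → |·| ≈ 2.2361, ∠ ≈ 63.43°
pole (1 + j100·1) = 1 + j100 → |·| ≈ 100, ∠ ≈ 89.43°
pole (1 + j100·0.25) = 1 + j25 → |·| ≈ 25.02, ∠ ≈ 87.71°
pole (1 + j100·0.001) = 1 + j0.1 → |·| ≈ 1.005, ∠ ≈ 5.71°
∠G = (63.43°) − (89.43° + 87.71° + 5.71°) = -119.42°

-119.4°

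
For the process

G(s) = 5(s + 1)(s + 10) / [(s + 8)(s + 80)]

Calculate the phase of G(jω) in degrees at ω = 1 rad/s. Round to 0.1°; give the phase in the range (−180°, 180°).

42.9°

At s = jω = j1:
zero (s+1): 1 + j1 → |·| = √(1²+1²) = √2 ≈ 1.4142, ∠ = arctan(1/1) ≈ 45.00°
zero (s+10): 10 + j1 → |·| = √(10²+1²) = √101 ≈ 10.05, ∠ = arctan(1/10) ≈ 5.71°
pole (s+8): 8 + j1 → |·| = √(8²+1²) = √65 ≈ 8.0623, ∠ = arctan(1/8) ≈ 7.13°
pole (s+80): 80 + j1 → |·| = √(80²+1²) = √6401 ≈ 80.006, ∠ = arctan(1/80) ≈ 0.72°
∠G = 50.71° − 7.85° = 42.86°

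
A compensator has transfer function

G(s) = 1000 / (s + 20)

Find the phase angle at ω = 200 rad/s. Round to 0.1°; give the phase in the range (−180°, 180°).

Substitute s = j200:
Numerator: 1000 = 1000 + j0
Denominator: (j200) + 20 = 20 + j200
|N| = √(1000² + 0²) ≈ 1000, ∠N ≈ 0.00°
|D| = √(20² + 200²) ≈ 201, ∠D ≈ 84.29°
∠G = 0.00° − 84.29° = -84.29°

-84.3°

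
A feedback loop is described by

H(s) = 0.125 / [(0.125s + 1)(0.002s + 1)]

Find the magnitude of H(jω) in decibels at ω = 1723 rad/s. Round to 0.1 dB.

-75.8 dB

At ω = 1723 rad/s:
pole (1 + j1723·0.125) = 1 + j215.375 → |·| ≈ 215.38, ∠ ≈ 89.73°
pole (1 + j1723·0.002) = 1 + j3.446 → |·| ≈ 3.5882, ∠ ≈ 73.82°
|H| = 0.125 · 1 / (215.38 · 3.5882) ≈ 0.00016174
Gain = 20 log₁₀(0.00016174) ≈ -75.82 dB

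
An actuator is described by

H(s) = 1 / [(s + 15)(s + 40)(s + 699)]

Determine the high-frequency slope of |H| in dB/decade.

-60 dB/decade

Each pole contributes −20 dB/decade at high frequency; each zero contributes +20 dB/decade.
Net: 0 zero(s) − 3 pole(s) → -60 dB/decade.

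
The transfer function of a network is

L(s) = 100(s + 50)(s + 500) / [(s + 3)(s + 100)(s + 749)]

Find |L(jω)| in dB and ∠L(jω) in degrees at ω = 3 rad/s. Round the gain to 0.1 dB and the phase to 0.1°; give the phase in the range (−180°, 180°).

At s = jω = j3:
zero (s+50): 50 + j3 → |·| = √(50²+3²) = √2509 ≈ 50.09, ∠ = arctan(3/50) ≈ 3.43°
zero (s+500): 500 + j3 → |·| = √(500²+3²) = √250009 ≈ 500.01, ∠ = arctan(3/500) ≈ 0.34°
pole (s+3): 3 + j3 → |·| = √(3²+3²) = √18 ≈ 4.2426, ∠ = arctan(3/3) ≈ 45.00°
pole (s+100): 100 + j3 → |·| = √(100²+3²) = √10009 ≈ 100.04, ∠ = arctan(3/100) ≈ 1.72°
pole (s+749): 749 + j3 → |·| = √(749²+3²) = √561010 ≈ 749.01, ∠ = arctan(3/749) ≈ 0.23°
|L| = 100 · 25046 / 3.179e+05 ≈ 7.8786
Gain = 20 log₁₀(7.8786) ≈ 17.93 dB
∠L = 3.77° − 46.95° = -43.18°

17.9 dB, -43.2°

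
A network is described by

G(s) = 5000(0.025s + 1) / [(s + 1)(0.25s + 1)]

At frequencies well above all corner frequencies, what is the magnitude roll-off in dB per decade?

Each pole contributes −20 dB/decade at high frequency; each zero contributes +20 dB/decade.
Net: 1 zero(s) − 2 pole(s) → -20 dB/decade.

-20 dB/decade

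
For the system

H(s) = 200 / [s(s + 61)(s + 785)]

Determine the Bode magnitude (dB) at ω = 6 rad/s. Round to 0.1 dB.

-63.2 dB

At s = jω = j6:
pole (s+61): 61 + j6 → |·| = √(61²+6²) = √3757 ≈ 61.294, ∠ = arctan(6/61) ≈ 5.62°
pole (s+785): 785 + j6 → |·| = √(785²+6²) = √616261 ≈ 785.02, ∠ = arctan(6/785) ≈ 0.44°
pole at origin: |s| = 6, ∠ = 90.00° (in denominator)
|H| = 200 / 2.887e+05 ≈ 0.00069276
Gain = 20 log₁₀(0.00069276) ≈ -63.19 dB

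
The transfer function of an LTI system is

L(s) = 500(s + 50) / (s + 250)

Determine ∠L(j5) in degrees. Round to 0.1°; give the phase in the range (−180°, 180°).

4.6°

At s = jω = j5:
zero (s+50): 50 + j5 → |·| = √(50²+5²) = √2525 ≈ 50.249, ∠ = arctan(5/50) ≈ 5.71°
pole (s+250): 250 + j5 → |·| = √(250²+5²) = √62525 ≈ 250.05, ∠ = arctan(5/250) ≈ 1.15°
∠L = 5.71° − 1.15° = 4.56°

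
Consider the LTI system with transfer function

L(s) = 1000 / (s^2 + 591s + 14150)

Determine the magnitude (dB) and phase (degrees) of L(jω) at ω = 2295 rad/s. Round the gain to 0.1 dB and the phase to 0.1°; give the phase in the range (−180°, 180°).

Substitute s = j2295:
Numerator: 1000 = 1000 + j0
Denominator: (j2295)^2 + 591(j2295) + 14150 = -5252875 + j1356345
|N| = √(1000² + 0²) ≈ 1000, ∠N ≈ 0.00°
|D| = √(5252875² + 1356345²) ≈ 5.4252e+06, ∠D ≈ 165.52°
|L| = 1000 / 5.4252e+06 ≈ 0.00018433
Gain = 20 log₁₀(0.00018433) ≈ -74.69 dB
∠L = 0.00° − 165.52° = -165.52°

-74.7 dB, -165.5°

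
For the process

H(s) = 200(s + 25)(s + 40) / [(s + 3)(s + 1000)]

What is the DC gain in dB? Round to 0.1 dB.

H(0) = 200·25·40 / (3·1000) ≈ 66.667
20 log₁₀(66.667) ≈ 36.48 dB

36.5 dB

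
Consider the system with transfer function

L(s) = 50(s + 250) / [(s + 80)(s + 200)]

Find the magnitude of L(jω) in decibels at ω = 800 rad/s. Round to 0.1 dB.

-24.0 dB

At s = jω = j800:
zero (s+250): 250 + j800 → |·| = √(250²+800²) = √702500 ≈ 838.15, ∠ = arctan(800/250) ≈ 72.65°
pole (s+80): 80 + j800 → |·| = √(80²+800²) = √646400 ≈ 803.99, ∠ = arctan(800/80) ≈ 84.29°
pole (s+200): 200 + j800 → |·| = √(200²+800²) = √680000 ≈ 824.62, ∠ = arctan(800/200) ≈ 75.96°
|L| = 50 · 838.15 / 6.6299e+05 ≈ 0.06321
Gain = 20 log₁₀(0.06321) ≈ -23.98 dB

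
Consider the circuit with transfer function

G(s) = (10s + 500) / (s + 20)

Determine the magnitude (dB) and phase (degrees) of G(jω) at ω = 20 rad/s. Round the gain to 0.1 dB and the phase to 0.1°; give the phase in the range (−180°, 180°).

Substitute s = j20:
Numerator: 10(j20) + 500 = 500 + j200
Denominator: (j20) + 20 = 20 + j20
|N| = √(500² + 200²) ≈ 538.52, ∠N ≈ 21.80°
|D| = √(20² + 20²) ≈ 28.284, ∠D ≈ 45.00°
|G| = 538.52 / 28.284 ≈ 19.04
Gain = 20 log₁₀(19.04) ≈ 25.59 dB
∠G = 21.80° − 45.00° = -23.20°

25.6 dB, -23.2°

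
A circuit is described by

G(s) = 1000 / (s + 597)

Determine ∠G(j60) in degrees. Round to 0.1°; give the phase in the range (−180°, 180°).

At s = jω = j60:
pole (s+597): 597 + j60 → |·| = √(597²+60²) = √360009 ≈ 600.01, ∠ = arctan(60/597) ≈ 5.74°
∠G = 0.00° − 5.74° = -5.74°

-5.7°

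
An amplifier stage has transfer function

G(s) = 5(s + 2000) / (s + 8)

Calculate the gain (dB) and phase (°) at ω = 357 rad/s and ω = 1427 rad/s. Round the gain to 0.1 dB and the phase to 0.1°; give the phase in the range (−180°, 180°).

At s = jω = j357:
zero (s+2000): 2000 + j357 → |·| = √(2000²+357²) = √4127449 ≈ 2031.6, ∠ = arctan(357/2000) ≈ 10.12°
pole (s+8): 8 + j357 → |·| = √(8²+357²) = √127513 ≈ 357.09, ∠ = arctan(357/8) ≈ 88.72°
|G| = 5 · 2031.6 / 357.09 ≈ 28.447
Gain = 20 log₁₀(28.447) ≈ 29.08 dB
∠G = 10.12° − 88.72° = -78.60°

At s = jω = j1427:
zero (s+2000): 2000 + j1427 → |·| = √(2000²+1427²) = √6036329 ≈ 2456.9, ∠ = arctan(1427/2000) ≈ 35.51°
pole (s+8): 8 + j1427 → |·| = √(8²+1427²) = √2036393 ≈ 1427, ∠ = arctan(1427/8) ≈ 89.68°
|G| = 5 · 2456.9 / 1427 ≈ 8.6086
Gain = 20 log₁₀(8.6086) ≈ 18.70 dB
∠G = 35.51° − 89.68° = -54.17°

ω = 357: 29.1 dB, -78.6°; ω = 1427: 18.7 dB, -54.2°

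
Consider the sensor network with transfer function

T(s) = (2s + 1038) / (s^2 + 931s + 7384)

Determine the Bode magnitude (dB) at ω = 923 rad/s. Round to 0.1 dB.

-55.1 dB

Substitute s = j923:
Numerator: 2(j923) + 1038 = 1038 + j1846
Denominator: (j923)^2 + 931(j923) + 7384 = -844545 + j859313
|N| = √(1038² + 1846²) ≈ 2117.8, ∠N ≈ 60.65°
|D| = √(844545² + 859313²) ≈ 1.2049e+06, ∠D ≈ 134.50°
|T| = 2117.8 / 1.2049e+06 ≈ 0.0017577
Gain = 20 log₁₀(0.0017577) ≈ -55.10 dB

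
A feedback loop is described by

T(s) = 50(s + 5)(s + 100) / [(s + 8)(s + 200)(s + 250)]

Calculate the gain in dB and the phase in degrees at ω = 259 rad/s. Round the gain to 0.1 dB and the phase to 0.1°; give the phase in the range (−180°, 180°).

-18.6 dB, -28.8°

At s = jω = j259:
zero (s+5): 5 + j259 → |·| = √(5²+259²) = √67106 ≈ 259.05, ∠ = arctan(259/5) ≈ 88.89°
zero (s+100): 100 + j259 → |·| = √(100²+259²) = √77081 ≈ 277.63, ∠ = arctan(259/100) ≈ 68.89°
pole (s+8): 8 + j259 → |·| = √(8²+259²) = √67145 ≈ 259.12, ∠ = arctan(259/8) ≈ 88.23°
pole (s+200): 200 + j259 → |·| = √(200²+259²) = √107081 ≈ 327.23, ∠ = arctan(259/200) ≈ 52.32°
pole (s+250): 250 + j259 → |·| = √(250²+259²) = √129581 ≈ 359.97, ∠ = arctan(259/250) ≈ 46.01°
|T| = 50 · 71920 / 3.0523e+07 ≈ 0.11781
Gain = 20 log₁₀(0.11781) ≈ -18.58 dB
∠T = 157.78° − 186.56° = -28.78°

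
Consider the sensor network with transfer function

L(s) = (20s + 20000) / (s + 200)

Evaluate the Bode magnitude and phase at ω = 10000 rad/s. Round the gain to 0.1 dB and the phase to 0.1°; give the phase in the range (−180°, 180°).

Substitute s = j10000:
Numerator: 20(j10000) + 20000 = 20000 + j200000
Denominator: (j10000) + 200 = 200 + j10000
|N| = √(20000² + 200000²) ≈ 2.01e+05, ∠N ≈ 84.29°
|D| = √(200² + 10000²) ≈ 10002, ∠D ≈ 88.85°
|L| = 2.01e+05 / 10002 ≈ 20.096
Gain = 20 log₁₀(20.096) ≈ 26.06 dB
∠L = 84.29° − 88.85° = -4.56°

26.1 dB, -4.6°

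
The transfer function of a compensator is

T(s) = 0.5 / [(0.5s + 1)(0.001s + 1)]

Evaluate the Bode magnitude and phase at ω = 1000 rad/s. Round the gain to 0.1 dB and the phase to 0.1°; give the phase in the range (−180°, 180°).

-63.0 dB, -134.9°

At ω = 1000 rad/s:
pole (1 + j1000·0.5) = 1 + j500 → |·| ≈ 500, ∠ ≈ 89.89°
pole (1 + j1000·0.001) = 1 + j1 → |·| ≈ 1.4142, ∠ ≈ 45.00°
|T| = 0.5 · 1 / (500 · 1.4142) ≈ 0.00070711
Gain = 20 log₁₀(0.00070711) ≈ -63.01 dB
∠T = (0°) − (89.89° + 45.00°) = -134.89°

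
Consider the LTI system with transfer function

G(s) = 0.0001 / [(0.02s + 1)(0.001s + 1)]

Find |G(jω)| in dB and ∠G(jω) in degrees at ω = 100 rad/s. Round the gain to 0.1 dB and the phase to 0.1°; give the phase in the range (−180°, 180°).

-87.0 dB, -69.1°

At ω = 100 rad/s:
pole (1 + j100·0.02) = 1 + j2 → |·| ≈ 2.2361, ∠ ≈ 63.43°
pole (1 + j100·0.001) = 1 + j0.1 → |·| ≈ 1.005, ∠ ≈ 5.71°
|G| = 0.0001 · 1 / (2.2361 · 1.005) ≈ 4.4498e-05
Gain = 20 log₁₀(4.4498e-05) ≈ -87.03 dB
∠G = (0°) − (63.43° + 5.71°) = -69.14°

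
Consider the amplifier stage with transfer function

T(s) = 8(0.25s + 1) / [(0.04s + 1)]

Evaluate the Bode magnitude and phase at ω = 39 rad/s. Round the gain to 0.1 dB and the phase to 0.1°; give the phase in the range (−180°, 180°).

32.5 dB, 26.8°

At ω = 39 rad/s:
zero (1 + j39·0.25) = 1 + j9.75 → |·| ≈ 9.8011, ∠ ≈ 84.14°
pole (1 + j39·0.04) = 1 + j1.56 → |·| ≈ 1.853, ∠ ≈ 57.34°
|T| = 8 · 9.8011 / (1.853) ≈ 42.315
Gain = 20 log₁₀(42.315) ≈ 32.53 dB
∠T = (84.14°) − (57.34°) = 26.80°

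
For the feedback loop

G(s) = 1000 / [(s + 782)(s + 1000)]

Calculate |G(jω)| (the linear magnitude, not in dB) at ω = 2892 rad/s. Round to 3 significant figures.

At s = jω = j2892:
pole (s+782): 782 + j2892 → |·| = √(782²+2892²) = √8975188 ≈ 2995.9, ∠ = arctan(2892/782) ≈ 74.87°
pole (s+1000): 1000 + j2892 → |·| = √(1000²+2892²) = √9363664 ≈ 3060, ∠ = arctan(2892/1000) ≈ 70.93°
|G| = 1000 / 9.1675e+06 ≈ 0.00010908

0.000109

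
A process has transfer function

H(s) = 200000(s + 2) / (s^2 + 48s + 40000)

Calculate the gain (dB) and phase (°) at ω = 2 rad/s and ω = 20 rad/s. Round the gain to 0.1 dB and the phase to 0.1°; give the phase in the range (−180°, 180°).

ω = 2: 23.0 dB, 44.9°; ω = 20: 40.1 dB, 82.9°

At s = jω = j2:
zero (s+2): 2 + j2 → |·| = √(2²+2²) = √8 ≈ 2.8284, ∠ = arctan(2/2) ≈ 45.00°
quadratic: (j2)² + 48·j2 + 40000 = 39996 + j96 → |·| ≈ 39996, ∠ ≈ 0.14°
|H| = 200000 · 2.8284 / 39996 ≈ 14.143
Gain = 20 log₁₀(14.143) ≈ 23.01 dB
∠H = 45.00° − 0.14° = 44.86°

At s = jω = j20:
zero (s+2): 2 + j20 → |·| = √(2²+20²) = √404 ≈ 20.1, ∠ = arctan(20/2) ≈ 84.29°
quadratic: (j20)² + 48·j20 + 40000 = 39600 + j960 → |·| ≈ 39612, ∠ ≈ 1.39°
|H| = 200000 · 20.1 / 39612 ≈ 101.48
Gain = 20 log₁₀(101.48) ≈ 40.13 dB
∠H = 84.29° − 1.39° = 82.90°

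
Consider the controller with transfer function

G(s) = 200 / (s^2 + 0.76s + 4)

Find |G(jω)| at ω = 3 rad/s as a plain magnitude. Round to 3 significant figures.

At s = jω = j3:
quadratic: (j3)² + 0.76·j3 + 4 = -5 + j2.28 → |·| ≈ 5.4953, ∠ ≈ 155.49°
|G| = 200 / 5.4953 ≈ 36.395

36.4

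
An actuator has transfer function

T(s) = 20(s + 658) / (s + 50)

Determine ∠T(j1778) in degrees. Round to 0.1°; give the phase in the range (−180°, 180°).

At s = jω = j1778:
zero (s+658): 658 + j1778 → |·| = √(658²+1778²) = √3594248 ≈ 1895.9, ∠ = arctan(1778/658) ≈ 69.69°
pole (s+50): 50 + j1778 → |·| = √(50²+1778²) = √3163784 ≈ 1778.7, ∠ = arctan(1778/50) ≈ 88.39°
∠T = 69.69° − 88.39° = -18.70°

-18.7°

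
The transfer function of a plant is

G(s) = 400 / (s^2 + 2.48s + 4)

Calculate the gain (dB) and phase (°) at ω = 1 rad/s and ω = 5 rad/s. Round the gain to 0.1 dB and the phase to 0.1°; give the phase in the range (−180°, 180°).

At s = jω = j1:
quadratic: (j1)² + 2.48·j1 + 4 = 3 + j2.48 → |·| ≈ 3.8924, ∠ ≈ 39.58°
|G| = 400 / 3.8924 ≈ 102.76
Gain = 20 log₁₀(102.76) ≈ 40.24 dB
∠G = 0.00° − 39.58° = -39.58°

At s = jω = j5:
quadratic: (j5)² + 2.48·j5 + 4 = -21 + j12.4 → |·| ≈ 24.388, ∠ ≈ 149.44°
|G| = 400 / 24.388 ≈ 16.402
Gain = 20 log₁₀(16.402) ≈ 24.30 dB
∠G = 0.00° − 149.44° = -149.44°

ω = 1: 40.2 dB, -39.6°; ω = 5: 24.3 dB, -149.4°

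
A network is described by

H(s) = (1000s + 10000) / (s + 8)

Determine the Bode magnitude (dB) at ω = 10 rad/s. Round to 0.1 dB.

Substitute s = j10:
Numerator: 1000(j10) + 10000 = 10000 + j10000
Denominator: (j10) + 8 = 8 + j10
|N| = √(10000² + 10000²) ≈ 14142, ∠N ≈ 45.00°
|D| = √(8² + 10²) ≈ 12.806, ∠D ≈ 51.34°
|H| = 14142 / 12.806 ≈ 1104.3
Gain = 20 log₁₀(1104.3) ≈ 60.86 dB

60.9 dB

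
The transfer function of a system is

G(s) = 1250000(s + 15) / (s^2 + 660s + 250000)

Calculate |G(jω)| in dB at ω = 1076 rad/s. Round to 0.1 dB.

At s = jω = j1076:
zero (s+15): 15 + j1076 → |·| = √(15²+1076²) = √1158001 ≈ 1076.1, ∠ = arctan(1076/15) ≈ 89.20°
quadratic: (j1076)² + 660·j1076 + 250000 = -907776 + j710160 → |·| ≈ 1.1526e+06, ∠ ≈ 141.96°
|G| = 1250000 · 1076.1 / 1.1526e+06 ≈ 1167
Gain = 20 log₁₀(1167) ≈ 61.34 dB

61.3 dB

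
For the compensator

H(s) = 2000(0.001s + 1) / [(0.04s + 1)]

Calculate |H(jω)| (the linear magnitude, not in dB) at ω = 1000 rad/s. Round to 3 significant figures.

70.7

At ω = 1000 rad/s:
zero (1 + j1000·0.001) = 1 + j1 → |·| ≈ 1.4142, ∠ ≈ 45.00°
pole (1 + j1000·0.04) = 1 + j40 → |·| ≈ 40.012, ∠ ≈ 88.57°
|H| = 2000 · 1.4142 / (40.012) ≈ 70.689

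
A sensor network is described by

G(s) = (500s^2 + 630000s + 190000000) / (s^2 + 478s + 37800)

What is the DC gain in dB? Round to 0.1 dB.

G(0) = 190000000 / 37800 ≈ 5026.5
20 log₁₀(5026.5) ≈ 74.03 dB

74.0 dB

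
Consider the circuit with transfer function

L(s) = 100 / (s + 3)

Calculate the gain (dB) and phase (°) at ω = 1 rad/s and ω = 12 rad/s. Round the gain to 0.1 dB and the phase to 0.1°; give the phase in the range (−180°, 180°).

ω = 1: 30.0 dB, -18.4°; ω = 12: 18.2 dB, -76.0°

At s = jω = j1:
pole (s+3): 3 + j1 → |·| = √(3²+1²) = √10 ≈ 3.1623, ∠ = arctan(1/3) ≈ 18.43°
|L| = 100 / 3.1623 ≈ 31.623
Gain = 20 log₁₀(31.623) ≈ 30.00 dB
∠L = 0.00° − 18.43° = -18.43°

At s = jω = j12:
pole (s+3): 3 + j12 → |·| = √(3²+12²) = √153 ≈ 12.369, ∠ = arctan(12/3) ≈ 75.96°
|L| = 100 / 12.369 ≈ 8.0847
Gain = 20 log₁₀(8.0847) ≈ 18.15 dB
∠L = 0.00° − 75.96° = -75.96°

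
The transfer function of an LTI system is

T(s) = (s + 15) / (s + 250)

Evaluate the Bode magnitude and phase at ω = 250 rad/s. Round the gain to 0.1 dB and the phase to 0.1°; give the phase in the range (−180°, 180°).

-3.0 dB, 41.6°

At s = jω = j250:
zero (s+15): 15 + j250 → |·| = √(15²+250²) = √62725 ≈ 250.45, ∠ = arctan(250/15) ≈ 86.57°
pole (s+250): 250 + j250 → |·| = √(250²+250²) = √125000 ≈ 353.55, ∠ = arctan(250/250) ≈ 45.00°
|T| = 1 · 250.45 / 353.55 ≈ 0.70839
Gain = 20 log₁₀(0.70839) ≈ -2.99 dB
∠T = 86.57° − 45.00° = 41.57°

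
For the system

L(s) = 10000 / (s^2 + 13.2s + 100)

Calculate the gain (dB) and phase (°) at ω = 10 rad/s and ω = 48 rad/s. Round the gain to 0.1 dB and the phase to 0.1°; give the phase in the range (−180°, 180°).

ω = 10: 37.6 dB, -90.0°; ω = 48: 12.8 dB, -164.0°

At s = jω = j10:
quadratic: (j10)² + 13.2·j10 + 100 = 0 + j132 → |·| ≈ 132, ∠ ≈ 90.00°
|L| = 10000 / 132 ≈ 75.758
Gain = 20 log₁₀(75.758) ≈ 37.59 dB
∠L = 0.00° − 90.00° = -90.00°

At s = jω = j48:
quadratic: (j48)² + 13.2·j48 + 100 = -2204 + j633.6 → |·| ≈ 2293.3, ∠ ≈ 163.96°
|L| = 10000 / 2293.3 ≈ 4.3605
Gain = 20 log₁₀(4.3605) ≈ 12.79 dB
∠L = 0.00° − 163.96° = -163.96°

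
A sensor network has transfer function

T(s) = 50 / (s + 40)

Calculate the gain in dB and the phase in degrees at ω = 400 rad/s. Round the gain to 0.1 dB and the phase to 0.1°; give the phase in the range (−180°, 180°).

-18.1 dB, -84.3°

Substitute s = j400:
Numerator: 50 = 50 + j0
Denominator: (j400) + 40 = 40 + j400
|N| = √(50² + 0²) ≈ 50, ∠N ≈ 0.00°
|D| = √(40² + 400²) ≈ 402, ∠D ≈ 84.29°
|T| = 50 / 402 ≈ 0.12438
Gain = 20 log₁₀(0.12438) ≈ -18.10 dB
∠T = 0.00° − 84.29° = -84.29°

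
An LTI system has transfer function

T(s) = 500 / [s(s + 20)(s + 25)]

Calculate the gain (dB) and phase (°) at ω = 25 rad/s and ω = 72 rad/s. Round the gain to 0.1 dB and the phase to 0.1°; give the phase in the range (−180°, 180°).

At s = jω = j25:
pole (s+20): 20 + j25 → |·| = √(20²+25²) = √1025 ≈ 32.016, ∠ = arctan(25/20) ≈ 51.34°
pole (s+25): 25 + j25 → |·| = √(25²+25²) = √1250 ≈ 35.355, ∠ = arctan(25/25) ≈ 45.00°
pole at origin: |s| = 25, ∠ = 90.00° (in denominator)
|T| = 500 / 28298 ≈ 0.017669
Gain = 20 log₁₀(0.017669) ≈ -35.06 dB
∠T = 0.00° − 186.34° = -186.34° ≡ 173.66° (principal value)

At s = jω = j72:
pole (s+20): 20 + j72 → |·| = √(20²+72²) = √5584 ≈ 74.726, ∠ = arctan(72/20) ≈ 74.48°
pole (s+25): 25 + j72 → |·| = √(25²+72²) = √5809 ≈ 76.217, ∠ = arctan(72/25) ≈ 70.85°
pole at origin: |s| = 72, ∠ = 90.00° (in denominator)
|T| = 500 / 4.1007e+05 ≈ 0.0012193
Gain = 20 log₁₀(0.0012193) ≈ -58.28 dB
∠T = 0.00° − 235.33° = -235.33° ≡ 124.67° (principal value)

ω = 25: -35.1 dB, 173.7°; ω = 72: -58.3 dB, 124.7°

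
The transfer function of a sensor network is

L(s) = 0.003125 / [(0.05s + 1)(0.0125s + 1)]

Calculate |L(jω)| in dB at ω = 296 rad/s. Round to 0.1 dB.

-85.2 dB

At ω = 296 rad/s:
pole (1 + j296·0.05) = 1 + j14.8 → |·| ≈ 14.834, ∠ ≈ 86.13°
pole (1 + j296·0.0125) = 1 + j3.7 → |·| ≈ 3.8328, ∠ ≈ 74.88°
|L| = 0.003125 · 1 / (14.834 · 3.8328) ≈ 5.4964e-05
Gain = 20 log₁₀(5.4964e-05) ≈ -85.20 dB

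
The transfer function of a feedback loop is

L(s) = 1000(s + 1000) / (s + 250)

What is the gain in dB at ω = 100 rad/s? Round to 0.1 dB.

71.4 dB

At s = jω = j100:
zero (s+1000): 1000 + j100 → |·| = √(1000²+100²) = √1010000 ≈ 1005, ∠ = arctan(100/1000) ≈ 5.71°
pole (s+250): 250 + j100 → |·| = √(250²+100²) = √72500 ≈ 269.26, ∠ = arctan(100/250) ≈ 21.80°
|L| = 1000 · 1005 / 269.26 ≈ 3732.5
Gain = 20 log₁₀(3732.5) ≈ 71.44 dB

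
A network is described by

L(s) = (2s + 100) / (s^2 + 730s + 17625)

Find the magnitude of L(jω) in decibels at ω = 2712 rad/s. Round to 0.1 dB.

-62.9 dB

Substitute s = j2712:
Numerator: 2(j2712) + 100 = 100 + j5424
Denominator: (j2712)^2 + 730(j2712) + 17625 = -7337319 + j1979760
|N| = √(100² + 5424²) ≈ 5424.9, ∠N ≈ 88.94°
|D| = √(7337319² + 1979760²) ≈ 7.5997e+06, ∠D ≈ 164.90°
|L| = 5424.9 / 7.5997e+06 ≈ 0.00071383
Gain = 20 log₁₀(0.00071383) ≈ -62.93 dB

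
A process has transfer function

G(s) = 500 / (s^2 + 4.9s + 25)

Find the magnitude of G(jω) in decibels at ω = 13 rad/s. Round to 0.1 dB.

10.0 dB

At s = jω = j13:
quadratic: (j13)² + 4.9·j13 + 25 = -144 + j63.7 → |·| ≈ 157.46, ∠ ≈ 156.14°
|G| = 500 / 157.46 ≈ 3.1754
Gain = 20 log₁₀(3.1754) ≈ 10.04 dB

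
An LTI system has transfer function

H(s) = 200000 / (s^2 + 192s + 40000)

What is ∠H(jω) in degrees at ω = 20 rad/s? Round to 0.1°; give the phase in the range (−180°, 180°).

At s = jω = j20:
quadratic: (j20)² + 192·j20 + 40000 = 39600 + j3840 → |·| ≈ 39786, ∠ ≈ 5.54°
∠H = 0.00° − 5.54° = -5.54°

-5.5°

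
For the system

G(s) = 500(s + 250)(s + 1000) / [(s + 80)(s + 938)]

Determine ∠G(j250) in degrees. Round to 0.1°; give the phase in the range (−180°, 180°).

At s = jω = j250:
zero (s+250): 250 + j250 → |·| = √(250²+250²) = √125000 ≈ 353.55, ∠ = arctan(250/250) ≈ 45.00°
zero (s+1000): 1000 + j250 → |·| = √(1000²+250²) = √1062500 ≈ 1030.8, ∠ = arctan(250/1000) ≈ 14.04°
pole (s+80): 80 + j250 → |·| = √(80²+250²) = √68900 ≈ 262.49, ∠ = arctan(250/80) ≈ 72.26°
pole (s+938): 938 + j250 → |·| = √(938²+250²) = √942344 ≈ 970.74, ∠ = arctan(250/938) ≈ 14.92°
∠G = 59.04° − 87.18° = -28.14°

-28.1°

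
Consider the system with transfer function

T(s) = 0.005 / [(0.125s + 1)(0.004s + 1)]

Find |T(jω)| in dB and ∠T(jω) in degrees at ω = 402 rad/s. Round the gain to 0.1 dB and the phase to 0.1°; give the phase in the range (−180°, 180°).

-85.6 dB, -147.0°

At ω = 402 rad/s:
pole (1 + j402·0.125) = 1 + j50.25 → |·| ≈ 50.26, ∠ ≈ 88.86°
pole (1 + j402·0.004) = 1 + j1.608 → |·| ≈ 1.8936, ∠ ≈ 58.12°
|T| = 0.005 · 1 / (50.26 · 1.8936) ≈ 5.2536e-05
Gain = 20 log₁₀(5.2536e-05) ≈ -85.59 dB
∠T = (0°) − (88.86° + 58.12°) = -146.98°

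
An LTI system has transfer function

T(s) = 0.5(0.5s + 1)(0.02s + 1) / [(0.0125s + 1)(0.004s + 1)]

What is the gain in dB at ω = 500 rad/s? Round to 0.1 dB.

39.0 dB

At ω = 500 rad/s:
zero (1 + j500·0.5) = 1 + j250 → |·| ≈ 250, ∠ ≈ 89.77°
zero (1 + j500·0.02) = 1 + j10 → |·| ≈ 10.05, ∠ ≈ 84.29°
pole (1 + j500·0.0125) = 1 + j6.25 → |·| ≈ 6.3295, ∠ ≈ 80.91°
pole (1 + j500·0.004) = 1 + j2 → |·| ≈ 2.2361, ∠ ≈ 63.43°
|T| = 0.5 · 250 · 10.05 / (6.3295 · 2.2361) ≈ 88.76
Gain = 20 log₁₀(88.76) ≈ 38.96 dB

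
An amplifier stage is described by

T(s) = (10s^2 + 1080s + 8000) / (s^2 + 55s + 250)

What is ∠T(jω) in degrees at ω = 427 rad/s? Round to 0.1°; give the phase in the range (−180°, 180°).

Substitute s = j427:
Numerator: 10(j427)^2 + 1080(j427) + 8000 = -1815290 + j461160
Denominator: (j427)^2 + 55(j427) + 250 = -182079 + j23485
|N| = √(1815290² + 461160²) ≈ 1.873e+06, ∠N ≈ 165.75°
|D| = √(182079² + 23485²) ≈ 1.8359e+05, ∠D ≈ 172.65°
∠T = 165.75° − 172.65° = -6.90°

-6.9°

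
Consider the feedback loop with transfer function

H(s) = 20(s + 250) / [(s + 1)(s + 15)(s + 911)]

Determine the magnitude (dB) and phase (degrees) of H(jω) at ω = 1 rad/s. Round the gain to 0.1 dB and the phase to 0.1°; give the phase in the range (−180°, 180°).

At s = jω = j1:
zero (s+250): 250 + j1 → |·| = √(250²+1²) = √62501 ≈ 250, ∠ = arctan(1/250) ≈ 0.23°
pole (s+1): 1 + j1 → |·| = √(1²+1²) = √2 ≈ 1.4142, ∠ = arctan(1/1) ≈ 45.00°
pole (s+15): 15 + j1 → |·| = √(15²+1²) = √226 ≈ 15.033, ∠ = arctan(1/15) ≈ 3.81°
pole (s+911): 911 + j1 → |·| = √(911²+1²) = √829922 ≈ 911, ∠ = arctan(1/911) ≈ 0.06°
|H| = 20 · 250 / 19368 ≈ 0.25816
Gain = 20 log₁₀(0.25816) ≈ -11.76 dB
∠H = 0.23° − 48.87° = -48.64°

-11.8 dB, -48.6°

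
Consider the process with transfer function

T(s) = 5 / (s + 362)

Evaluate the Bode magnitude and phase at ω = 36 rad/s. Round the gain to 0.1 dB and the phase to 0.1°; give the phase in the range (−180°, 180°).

At s = jω = j36:
pole (s+362): 362 + j36 → |·| = √(362²+36²) = √132340 ≈ 363.79, ∠ = arctan(36/362) ≈ 5.68°
|T| = 5 / 363.79 ≈ 0.013744
Gain = 20 log₁₀(0.013744) ≈ -37.24 dB
∠T = 0.00° − 5.68° = -5.68°

-37.2 dB, -5.7°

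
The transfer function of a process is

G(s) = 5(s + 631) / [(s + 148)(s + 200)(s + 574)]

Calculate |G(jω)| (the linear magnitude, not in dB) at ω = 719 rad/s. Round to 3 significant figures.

At s = jω = j719:
zero (s+631): 631 + j719 → |·| = √(631²+719²) = √915122 ≈ 956.62, ∠ = arctan(719/631) ≈ 48.73°
pole (s+148): 148 + j719 → |·| = √(148²+719²) = √538865 ≈ 734.07, ∠ = arctan(719/148) ≈ 78.37°
pole (s+200): 200 + j719 → |·| = √(200²+719²) = √556961 ≈ 746.3, ∠ = arctan(719/200) ≈ 74.46°
pole (s+574): 574 + j719 → |·| = √(574²+719²) = √846437 ≈ 920.02, ∠ = arctan(719/574) ≈ 51.40°
|G| = 5 · 956.62 / 5.0402e+08 ≈ 9.4899e-06

9.49e-06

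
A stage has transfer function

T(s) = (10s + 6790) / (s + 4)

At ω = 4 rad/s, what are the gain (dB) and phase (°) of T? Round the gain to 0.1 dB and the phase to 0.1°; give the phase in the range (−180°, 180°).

61.6 dB, -44.7°

Substitute s = j4:
Numerator: 10(j4) + 6790 = 6790 + j40
Denominator: (j4) + 4 = 4 + j4
|N| = √(6790² + 40²) ≈ 6790.1, ∠N ≈ 0.34°
|D| = √(4² + 4²) ≈ 5.6569, ∠D ≈ 45.00°
|T| = 6790.1 / 5.6569 ≈ 1200.3
Gain = 20 log₁₀(1200.3) ≈ 61.59 dB
∠T = 0.34° − 45.00° = -44.66°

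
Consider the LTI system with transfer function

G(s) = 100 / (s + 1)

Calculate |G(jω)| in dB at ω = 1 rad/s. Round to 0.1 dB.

37.0 dB

Substitute s = j1:
Numerator: 100 = 100 + j0
Denominator: (j1) + 1 = 1 + j1
|N| = √(100² + 0²) ≈ 100, ∠N ≈ 0.00°
|D| = √(1² + 1²) ≈ 1.4142, ∠D ≈ 45.00°
|G| = 100 / 1.4142 ≈ 70.711
Gain = 20 log₁₀(70.711) ≈ 36.99 dB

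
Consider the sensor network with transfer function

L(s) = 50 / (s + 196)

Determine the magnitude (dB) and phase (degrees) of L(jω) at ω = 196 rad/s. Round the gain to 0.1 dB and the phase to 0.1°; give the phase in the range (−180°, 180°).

Substitute s = j196:
Numerator: 50 = 50 + j0
Denominator: (j196) + 196 = 196 + j196
|N| = √(50² + 0²) ≈ 50, ∠N ≈ 0.00°
|D| = √(196² + 196²) ≈ 277.19, ∠D ≈ 45.00°
|L| = 50 / 277.19 ≈ 0.18038
Gain = 20 log₁₀(0.18038) ≈ -14.88 dB
∠L = 0.00° − 45.00° = -45.00°

-14.9 dB, -45.0°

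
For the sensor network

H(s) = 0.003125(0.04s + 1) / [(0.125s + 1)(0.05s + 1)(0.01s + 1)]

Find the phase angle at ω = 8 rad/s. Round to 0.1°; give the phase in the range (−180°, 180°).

At ω = 8 rad/s:
zero (1 + j8·0.04) = 1 + j0.32 → |·| ≈ 1.05, ∠ ≈ 17.74°
pole (1 + j8·0.125) = 1 + j1 → |·| ≈ 1.4142, ∠ ≈ 45.00°
pole (1 + j8·0.05) = 1 + j0.4 → |·| ≈ 1.077, ∠ ≈ 21.80°
pole (1 + j8·0.01) = 1 + j0.08 → |·| ≈ 1.0032, ∠ ≈ 4.57°
∠H = (17.74°) − (45.00° + 21.80° + 4.57°) = -53.63°

-53.6°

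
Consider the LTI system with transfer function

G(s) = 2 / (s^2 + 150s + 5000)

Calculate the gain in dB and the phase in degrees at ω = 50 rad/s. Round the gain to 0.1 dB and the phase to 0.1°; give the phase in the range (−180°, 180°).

Substitute s = j50:
Numerator: 2 = 2 + j0
Denominator: (j50)^2 + 150(j50) + 5000 = 2500 + j7500
|N| = √(2² + 0²) ≈ 2, ∠N ≈ 0.00°
|D| = √(2500² + 7500²) ≈ 7905.7, ∠D ≈ 71.57°
|G| = 2 / 7905.7 ≈ 0.00025298
Gain = 20 log₁₀(0.00025298) ≈ -71.94 dB
∠G = 0.00° − 71.57° = -71.57°

-71.9 dB, -71.6°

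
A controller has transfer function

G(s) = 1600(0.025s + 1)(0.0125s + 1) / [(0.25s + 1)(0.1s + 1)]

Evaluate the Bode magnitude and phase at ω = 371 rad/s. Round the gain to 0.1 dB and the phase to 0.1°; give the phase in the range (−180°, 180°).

At ω = 371 rad/s:
zero (1 + j371·0.025) = 1 + j9.275 → |·| ≈ 9.3288, ∠ ≈ 83.85°
zero (1 + j371·0.0125) = 1 + j4.6375 → |·| ≈ 4.7441, ∠ ≈ 77.83°
pole (1 + j371·0.25) = 1 + j92.75 → |·| ≈ 92.755, ∠ ≈ 89.38°
pole (1 + j371·0.1) = 1 + j37.1 → |·| ≈ 37.113, ∠ ≈ 88.46°
|G| = 1600 · 9.3288 · 4.7441 / (92.755 · 37.113) ≈ 20.57
Gain = 20 log₁₀(20.57) ≈ 26.26 dB
∠G = (83.85° + 77.83°) − (89.38° + 88.46°) = -16.16°

26.3 dB, -16.2°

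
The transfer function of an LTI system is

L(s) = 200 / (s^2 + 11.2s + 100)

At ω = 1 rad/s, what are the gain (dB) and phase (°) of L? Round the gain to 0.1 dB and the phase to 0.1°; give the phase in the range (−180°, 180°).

6.1 dB, -6.5°

At s = jω = j1:
quadratic: (j1)² + 11.2·j1 + 100 = 99 + j11.2 → |·| ≈ 99.632, ∠ ≈ 6.45°
|L| = 200 / 99.632 ≈ 2.0074
Gain = 20 log₁₀(2.0074) ≈ 6.05 dB
∠L = 0.00° − 6.45° = -6.45°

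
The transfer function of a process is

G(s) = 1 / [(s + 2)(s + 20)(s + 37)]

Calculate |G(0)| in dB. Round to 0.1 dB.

-63.4 dB

G(0) = 1 / (2·20·37) ≈ 0.00067568
20 log₁₀(0.00067568) ≈ -63.41 dB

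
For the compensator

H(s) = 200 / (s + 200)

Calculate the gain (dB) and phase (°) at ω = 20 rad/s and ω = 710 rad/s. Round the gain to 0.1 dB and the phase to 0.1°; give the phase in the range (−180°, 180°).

At s = jω = j20:
pole (s+200): 200 + j20 → |·| = √(200²+20²) = √40400 ≈ 201, ∠ = arctan(20/200) ≈ 5.71°
|H| = 200 / 201 ≈ 0.99502
Gain = 20 log₁₀(0.99502) ≈ -0.04 dB
∠H = 0.00° − 5.71° = -5.71°

At s = jω = j710:
pole (s+200): 200 + j710 → |·| = √(200²+710²) = √544100 ≈ 737.63, ∠ = arctan(710/200) ≈ 74.27°
|H| = 200 / 737.63 ≈ 0.27114
Gain = 20 log₁₀(0.27114) ≈ -11.34 dB
∠H = 0.00° − 74.27° = -74.27°

ω = 20: -0.0 dB, -5.7°; ω = 710: -11.3 dB, -74.3°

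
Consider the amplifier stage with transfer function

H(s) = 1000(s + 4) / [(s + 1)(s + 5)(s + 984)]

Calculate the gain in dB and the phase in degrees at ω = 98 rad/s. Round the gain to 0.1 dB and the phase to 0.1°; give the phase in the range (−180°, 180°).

-39.7 dB, -94.5°

At s = jω = j98:
zero (s+4): 4 + j98 → |·| = √(4²+98²) = √9620 ≈ 98.082, ∠ = arctan(98/4) ≈ 87.66°
pole (s+1): 1 + j98 → |·| = √(1²+98²) = √9605 ≈ 98.005, ∠ = arctan(98/1) ≈ 89.42°
pole (s+5): 5 + j98 → |·| = √(5²+98²) = √9629 ≈ 98.127, ∠ = arctan(98/5) ≈ 87.08°
pole (s+984): 984 + j98 → |·| = √(984²+98²) = √977860 ≈ 988.87, ∠ = arctan(98/984) ≈ 5.69°
|H| = 1000 · 98.082 / 9.5099e+06 ≈ 0.010314
Gain = 20 log₁₀(0.010314) ≈ -39.73 dB
∠H = 87.66° − 182.19° = -94.53°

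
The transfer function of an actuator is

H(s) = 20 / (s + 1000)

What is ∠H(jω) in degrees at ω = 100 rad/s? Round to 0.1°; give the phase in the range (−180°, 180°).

-5.7°

At s = jω = j100:
pole (s+1000): 1000 + j100 → |·| = √(1000²+100²) = √1010000 ≈ 1005, ∠ = arctan(100/1000) ≈ 5.71°
∠H = 0.00° − 5.71° = -5.71°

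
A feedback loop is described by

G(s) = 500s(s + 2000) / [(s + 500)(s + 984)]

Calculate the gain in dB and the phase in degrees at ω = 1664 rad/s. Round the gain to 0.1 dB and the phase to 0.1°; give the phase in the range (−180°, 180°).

At s = jω = j1664:
zero (s+2000): 2000 + j1664 → |·| = √(2000²+1664²) = √6768896 ≈ 2601.7, ∠ = arctan(1664/2000) ≈ 39.76°
zero at origin: s = j1664 → |·| = 1664, ∠ = 90.00°
pole (s+500): 500 + j1664 → |·| = √(500²+1664²) = √3018896 ≈ 1737.5, ∠ = arctan(1664/500) ≈ 73.28°
pole (s+984): 984 + j1664 → |·| = √(984²+1664²) = √3737152 ≈ 1933.2, ∠ = arctan(1664/984) ≈ 59.40°
|G| = 500 · 4.3292e+06 / 3.3589e+06 ≈ 644.44
Gain = 20 log₁₀(644.44) ≈ 56.18 dB
∠G = 129.76° − 132.68° = -2.92°

56.2 dB, -2.9°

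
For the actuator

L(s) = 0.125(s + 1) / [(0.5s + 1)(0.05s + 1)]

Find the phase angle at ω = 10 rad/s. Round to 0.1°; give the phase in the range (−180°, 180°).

At ω = 10 rad/s:
zero (1 + j10·1) = 1 + j10 → |·| ≈ 10.05, ∠ ≈ 84.29°
pole (1 + j10·0.5) = 1 + j5 → |·| ≈ 5.099, ∠ ≈ 78.69°
pole (1 + j10·0.05) = 1 + j0.5 → |·| ≈ 1.118, ∠ ≈ 26.57°
∠L = (84.29°) − (78.69° + 26.57°) = -20.97°

-21.0°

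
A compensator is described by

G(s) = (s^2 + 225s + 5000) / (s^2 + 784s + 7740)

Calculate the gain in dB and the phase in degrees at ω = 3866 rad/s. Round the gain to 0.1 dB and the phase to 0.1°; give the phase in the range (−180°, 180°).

Substitute s = j3866:
Numerator: (j3866)^2 + 225(j3866) + 5000 = -14940956 + j869850
Denominator: (j3866)^2 + 784(j3866) + 7740 = -14938216 + j3030944
|N| = √(14940956² + 869850²) ≈ 1.4966e+07, ∠N ≈ 176.67°
|D| = √(14938216² + 3030944²) ≈ 1.5243e+07, ∠D ≈ 168.53°
|G| = 1.4966e+07 / 1.5243e+07 ≈ 0.98183
Gain = 20 log₁₀(0.98183) ≈ -0.16 dB
∠G = 176.67° − 168.53° = 8.14°

-0.2 dB, 8.1°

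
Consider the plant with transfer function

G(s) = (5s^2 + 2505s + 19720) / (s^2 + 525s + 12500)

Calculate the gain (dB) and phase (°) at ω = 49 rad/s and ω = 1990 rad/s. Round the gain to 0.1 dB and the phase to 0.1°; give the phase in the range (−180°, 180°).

ω = 49: 13.0 dB, 17.8°; ω = 1990: 14.0 dB, 0.7°

Substitute s = j49:
Numerator: 5(j49)^2 + 2505(j49) + 19720 = 7715 + j122745
Denominator: (j49)^2 + 525(j49) + 12500 = 10099 + j25725
|N| = √(7715² + 122745²) ≈ 1.2299e+05, ∠N ≈ 86.40°
|D| = √(10099² + 25725²) ≈ 27636, ∠D ≈ 68.57°
|G| = 1.2299e+05 / 27636 ≈ 4.4504
Gain = 20 log₁₀(4.4504) ≈ 12.97 dB
∠G = 86.40° − 68.57° = 17.83°

Substitute s = j1990:
Numerator: 5(j1990)^2 + 2505(j1990) + 19720 = -19780780 + j4984950
Denominator: (j1990)^2 + 525(j1990) + 12500 = -3947600 + j1044750
|N| = √(19780780² + 4984950²) ≈ 2.0399e+07, ∠N ≈ 165.86°
|D| = √(3947600² + 1044750²) ≈ 4.0835e+06, ∠D ≈ 165.18°
|G| = 2.0399e+07 / 4.0835e+06 ≈ 4.9955
Gain = 20 log₁₀(4.9955) ≈ 13.97 dB
∠G = 165.86° − 165.18° = 0.68°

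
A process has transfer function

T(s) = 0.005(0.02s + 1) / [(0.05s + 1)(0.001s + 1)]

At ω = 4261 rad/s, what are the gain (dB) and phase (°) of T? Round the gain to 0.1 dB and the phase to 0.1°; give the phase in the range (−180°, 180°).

-66.8 dB, -77.2°

At ω = 4261 rad/s:
zero (1 + j4261·0.02) = 1 + j85.22 → |·| ≈ 85.226, ∠ ≈ 89.33°
pole (1 + j4261·0.05) = 1 + j213.05 → |·| ≈ 213.05, ∠ ≈ 89.73°
pole (1 + j4261·0.001) = 1 + j4.261 → |·| ≈ 4.3768, ∠ ≈ 76.79°
|T| = 0.005 · 85.226 / (213.05 · 4.3768) ≈ 0.00045699
Gain = 20 log₁₀(0.00045699) ≈ -66.80 dB
∠T = (89.33°) − (89.73° + 76.79°) = -77.19°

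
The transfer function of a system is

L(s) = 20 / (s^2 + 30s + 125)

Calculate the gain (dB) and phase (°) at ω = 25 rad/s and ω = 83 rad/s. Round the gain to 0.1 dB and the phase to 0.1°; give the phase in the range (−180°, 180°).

ω = 25: -33.1 dB, -123.7°; ω = 83: -51.1 dB, -159.8°

Substitute s = j25:
Numerator: 20 = 20 + j0
Denominator: (j25)^2 + 30(j25) + 125 = -500 + j750
|N| = √(20² + 0²) ≈ 20, ∠N ≈ 0.00°
|D| = √(500² + 750²) ≈ 901.39, ∠D ≈ 123.69°
|L| = 20 / 901.39 ≈ 0.022188
Gain = 20 log₁₀(0.022188) ≈ -33.08 dB
∠L = 0.00° − 123.69° = -123.69°

Substitute s = j83:
Numerator: 20 = 20 + j0
Denominator: (j83)^2 + 30(j83) + 125 = -6764 + j2490
|N| = √(20² + 0²) ≈ 20, ∠N ≈ 0.00°
|D| = √(6764² + 2490²) ≈ 7207.8, ∠D ≈ 159.79°
|L| = 20 / 7207.8 ≈ 0.0027748
Gain = 20 log₁₀(0.0027748) ≈ -51.14 dB
∠L = 0.00° − 159.79° = -159.79°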